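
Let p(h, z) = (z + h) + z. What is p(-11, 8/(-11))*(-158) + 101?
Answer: 22757/11 ≈ 2068.8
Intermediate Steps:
p(h, z) = h + 2*z (p(h, z) = (h + z) + z = h + 2*z)
p(-11, 8/(-11))*(-158) + 101 = (-11 + 2*(8/(-11)))*(-158) + 101 = (-11 + 2*(8*(-1/11)))*(-158) + 101 = (-11 + 2*(-8/11))*(-158) + 101 = (-11 - 16/11)*(-158) + 101 = -137/11*(-158) + 101 = 21646/11 + 101 = 22757/11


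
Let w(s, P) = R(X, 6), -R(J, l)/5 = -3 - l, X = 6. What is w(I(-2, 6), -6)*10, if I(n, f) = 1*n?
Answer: 450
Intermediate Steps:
I(n, f) = n
R(J, l) = 15 + 5*l (R(J, l) = -5*(-3 - l) = 15 + 5*l)
w(s, P) = 45 (w(s, P) = 15 + 5*6 = 15 + 30 = 45)
w(I(-2, 6), -6)*10 = 45*10 = 450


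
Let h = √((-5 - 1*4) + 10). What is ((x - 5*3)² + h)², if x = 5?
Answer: 10201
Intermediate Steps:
h = 1 (h = √((-5 - 4) + 10) = √(-9 + 10) = √1 = 1)
((x - 5*3)² + h)² = ((5 - 5*3)² + 1)² = ((5 - 15)² + 1)² = ((-10)² + 1)² = (100 + 1)² = 101² = 10201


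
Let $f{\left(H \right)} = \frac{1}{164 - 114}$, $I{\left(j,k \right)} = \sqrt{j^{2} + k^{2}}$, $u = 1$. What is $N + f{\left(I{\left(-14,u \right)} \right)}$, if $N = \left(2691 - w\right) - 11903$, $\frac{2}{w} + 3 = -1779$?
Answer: $- \frac{410393659}{44550} \approx -9212.0$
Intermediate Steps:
$w = - \frac{1}{891}$ ($w = \frac{2}{-3 - 1779} = \frac{2}{-1782} = 2 \left(- \frac{1}{1782}\right) = - \frac{1}{891} \approx -0.0011223$)
$f{\left(H \right)} = \frac{1}{50}$
$N = - \frac{8207891}{891}$ ($N = \left(2691 - - \frac{1}{891}\right) - 11903 = \left(2691 + \frac{1}{891}\right) - 11903 = \frac{2397682}{891} - 11903 = - \frac{8207891}{891} \approx -9212.0$)
$N + f{\left(I{\left(-14,u \right)} \right)} = - \frac{8207891}{891} + \frac{1}{50} = - \frac{410393659}{44550}$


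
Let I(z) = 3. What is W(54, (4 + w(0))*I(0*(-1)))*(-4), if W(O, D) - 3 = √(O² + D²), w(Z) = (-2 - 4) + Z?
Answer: -12 - 24*√82 ≈ -229.33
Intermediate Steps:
w(Z) = -6 + Z
W(O, D) = 3 + √(D² + O²) (W(O, D) = 3 + √(O² + D²) = 3 + √(D² + O²))
W(54, (4 + w(0))*I(0*(-1)))*(-4) = (3 + √(((4 + (-6 + 0))*3)² + 54²))*(-4) = (3 + √(((4 - 6)*3)² + 2916))*(-4) = (3 + √((-2*3)² + 2916))*(-4) = (3 + √((-6)² + 2916))*(-4) = (3 + √(36 + 2916))*(-4) = (3 + √2952)*(-4) = (3 + 6*√82)*(-4) = -12 - 24*√82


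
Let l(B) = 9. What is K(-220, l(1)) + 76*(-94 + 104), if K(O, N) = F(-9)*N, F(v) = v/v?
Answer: 769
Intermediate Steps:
F(v) = 1
K(O, N) = N (K(O, N) = 1*N = N)
K(-220, l(1)) + 76*(-94 + 104) = 9 + 76*(-94 + 104) = 9 + 76*10 = 9 + 760 = 769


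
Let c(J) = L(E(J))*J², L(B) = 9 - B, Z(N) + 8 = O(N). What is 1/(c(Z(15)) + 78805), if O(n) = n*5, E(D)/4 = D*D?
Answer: -1/80485278 ≈ -1.2425e-8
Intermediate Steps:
E(D) = 4*D² (E(D) = 4*(D*D) = 4*D²)
O(n) = 5*n
Z(N) = -8 + 5*N
c(J) = J²*(9 - 4*J²) (c(J) = (9 - 4*J²)*J² = J²*(9 - 4*J²))
1/(c(Z(15)) + 78805) = 1/((-8 + 5*15)²*(9 - 4*(-8 + 5*15)²) + 78805) = 1/((-8 + 75)²*(9 - 4*(-8 + 75)²) + 78805) = 1/(67²*(9 - 4*67²) + 78805) = 1/(4489*(9 - 4*4489) + 78805) = 1/(4489*(9 - 17956) + 78805) = 1/(4489*(-17947) + 78805) = 1/(-80564083 + 78805) = 1/(-80485278) = -1/80485278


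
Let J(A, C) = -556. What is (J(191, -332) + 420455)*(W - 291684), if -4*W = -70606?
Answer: -230131945435/2 ≈ -1.1507e+11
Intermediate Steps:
W = 35303/2 (W = -¼*(-70606) = 35303/2 ≈ 17652.)
(J(191, -332) + 420455)*(W - 291684) = (-556 + 420455)*(35303/2 - 291684) = 419899*(-548065/2) = -230131945435/2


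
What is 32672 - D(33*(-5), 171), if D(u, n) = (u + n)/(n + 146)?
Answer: 10357018/317 ≈ 32672.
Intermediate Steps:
D(u, n) = (n + u)/(146 + n)
32672 - D(33*(-5), 171) = 32672 - (171 + 33*(-5))/(146 + 171) = 32672 - (171 - 165)/317 = 32672 - 6/317 = 10357018/317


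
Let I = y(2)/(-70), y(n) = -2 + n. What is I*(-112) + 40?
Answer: 40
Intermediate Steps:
I = 0 (I = (-2 + 2)/(-70) = 0*(-1/70) = 0)
I*(-112) + 40 = 0*(-112) + 40 = 0 + 40 = 40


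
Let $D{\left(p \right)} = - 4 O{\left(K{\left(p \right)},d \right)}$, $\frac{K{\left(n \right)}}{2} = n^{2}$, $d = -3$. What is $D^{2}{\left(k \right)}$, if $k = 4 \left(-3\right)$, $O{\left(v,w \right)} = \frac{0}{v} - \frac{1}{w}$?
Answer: $\frac{16}{9} \approx 1.7778$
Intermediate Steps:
$K{\left(n \right)} = 2 n^{2}$
$O{\left(v,w \right)} = - \frac{1}{w}$ ($O{\left(v,w \right)} = 0 - \frac{1}{w} = - \frac{1}{w}$)
$k = -12$
$D{\left(p \right)} = - \frac{4}{3}$ ($D{\left(p \right)} = - 4 \left(- \frac{1}{-3}\right) = - 4 \left(\left(-1\right) \left(- \frac{1}{3}\right)\right) = \left(-4\right) \frac{1}{3} = - \frac{4}{3}$)
$D^{2}{\left(k \right)} = \left(- \frac{4}{3}\right)^{2} = \frac{16}{9}$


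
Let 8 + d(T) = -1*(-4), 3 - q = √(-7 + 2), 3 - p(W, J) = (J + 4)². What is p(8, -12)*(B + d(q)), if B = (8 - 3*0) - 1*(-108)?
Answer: -6832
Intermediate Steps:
p(W, J) = 3 - (4 + J)² (p(W, J) = 3 - (J + 4)² = 3 - (4 + J)²)
q = 3 - I*√5 (q = 3 - √(-7 + 2) = 3 - √(-5) = 3 - I*√5 ≈ 3.0 - 2.2361*I)
d(T) = -4 (d(T) = -8 - 1*(-4) = -8 + 4 = -4)
B = 116 (B = (8 + 0) + 108 = 8 + 108 = 116)
p(8, -12)*(B + d(q)) = (3 - (4 - 12)²)*(116 - 4) = (3 - 1*(-8)²)*112 = (3 - 1*64)*112 = (3 - 64)*112 = -61*112 = -6832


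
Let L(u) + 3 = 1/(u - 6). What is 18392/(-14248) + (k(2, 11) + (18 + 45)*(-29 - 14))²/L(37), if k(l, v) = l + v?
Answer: -100324181821/40963 ≈ -2.4491e+6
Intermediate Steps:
L(u) = -3 + 1/(-6 + u) (L(u) = -3 + 1/(u - 6) = -3 + 1/(-6 + u))
18392/(-14248) + (k(2, 11) + (18 + 45)*(-29 - 14))²/L(37) = 18392/(-14248) + ((2 + 11) + (18 + 45)*(-29 - 14))²/(((19 - 3*37)/(-6 + 37))) = 18392*(-1/14248) + (13 + 63*(-43))²/(((19 - 111)/31)) = -2299/1781 + (13 - 2709)²/(((1/31)*(-92))) = -2299/1781 + (-2696)²/(-92/31) = -2299/1781 + 7268416*(-31/92) = -2299/1781 - 56330224/23 = -100324181821/40963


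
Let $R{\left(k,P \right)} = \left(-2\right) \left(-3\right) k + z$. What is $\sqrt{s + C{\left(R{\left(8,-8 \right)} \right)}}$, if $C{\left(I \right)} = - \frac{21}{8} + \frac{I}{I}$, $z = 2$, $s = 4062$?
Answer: $\frac{\sqrt{64966}}{4} \approx 63.721$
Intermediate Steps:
$R{\left(k,P \right)} = 2 + 6 k$ ($R{\left(k,P \right)} = \left(-2\right) \left(-3\right) k + 2 = 6 k + 2 = 2 + 6 k$)
$C{\left(I \right)} = - \frac{13}{8}$ ($C{\left(I \right)} = \left(-21\right) \frac{1}{8} + 1 = - \frac{21}{8} + 1 = - \frac{13}{8}$)
$\sqrt{s + C{\left(R{\left(8,-8 \right)} \right)}} = \sqrt{4062 - \frac{13}{8}} = \sqrt{\frac{32483}{8}} = \frac{\sqrt{64966}}{4}$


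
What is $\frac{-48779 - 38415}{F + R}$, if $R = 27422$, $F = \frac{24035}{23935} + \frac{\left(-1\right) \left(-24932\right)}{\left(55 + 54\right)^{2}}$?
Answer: $- \frac{4959101812318}{1559784804885} \approx -3.1794$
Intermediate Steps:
$F = \frac{176461451}{56874347}$ ($F = 24035 \cdot \frac{1}{23935} + \frac{24932}{109^{2}} = \frac{4807}{4787} + \frac{24932}{11881} = \frac{176461451}{56874347} \approx 3.1027$)
$\frac{-48779 - 38415}{F + R} = \frac{-48779 - 38415}{\frac{176461451}{56874347} + 27422} = - \frac{87194}{\frac{1559784804885}{56874347}} = \left(-87194\right) \frac{56874347}{1559784804885} = - \frac{4959101812318}{1559784804885}$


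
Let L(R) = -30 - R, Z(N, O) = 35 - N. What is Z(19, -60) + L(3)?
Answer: -17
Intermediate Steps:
Z(19, -60) + L(3) = (35 - 1*19) + (-30 - 1*3) = (35 - 19) + (-30 - 3) = 16 - 33 = -17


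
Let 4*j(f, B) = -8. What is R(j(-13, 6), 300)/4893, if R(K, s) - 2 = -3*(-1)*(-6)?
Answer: -16/4893 ≈ -0.0032700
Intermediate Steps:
j(f, B) = -2 (j(f, B) = (¼)*(-8) = -2)
R(K, s) = -16 (R(K, s) = 2 - 3*(-1)*(-6) = 2 + 3*(-6) = 2 - 18 = -16)
R(j(-13, 6), 300)/4893 = -16/4893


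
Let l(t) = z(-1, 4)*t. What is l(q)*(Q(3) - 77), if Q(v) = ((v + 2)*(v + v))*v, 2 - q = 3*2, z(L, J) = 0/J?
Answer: 0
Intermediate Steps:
z(L, J) = 0
q = -4 (q = 2 - 3*2 = 2 - 1*6 = 2 - 6 = -4)
l(t) = 0 (l(t) = 0*t = 0)
Q(v) = 2*v²*(2 + v) (Q(v) = ((2 + v)*(2*v))*v = (2*v*(2 + v))*v = 2*v²*(2 + v))
l(q)*(Q(3) - 77) = 0*(2*3²*(2 + 3) - 77) = 0*(2*9*5 - 77) = 0*(90 - 77) = 0*13 = 0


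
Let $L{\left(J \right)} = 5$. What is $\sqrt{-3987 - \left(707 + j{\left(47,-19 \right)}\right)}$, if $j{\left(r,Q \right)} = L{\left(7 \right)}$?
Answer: $i \sqrt{4699} \approx 68.549 i$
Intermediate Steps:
$j{\left(r,Q \right)} = 5$
$\sqrt{-3987 - \left(707 + j{\left(47,-19 \right)}\right)} = \sqrt{-3987 - 712} = \sqrt{-4699} = i \sqrt{4699}$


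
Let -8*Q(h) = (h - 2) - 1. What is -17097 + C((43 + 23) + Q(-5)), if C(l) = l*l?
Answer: -12608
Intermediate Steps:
Q(h) = 3/8 - h/8 (Q(h) = -((h - 2) - 1)/8 = -((-2 + h) - 1)/8 = -(-3 + h)/8 = 3/8 - h/8)
C(l) = l²
-17097 + C((43 + 23) + Q(-5)) = -17097 + ((43 + 23) + (3/8 - ⅛*(-5)))² = -17097 + (66 + (3/8 + 5/8))² = -17097 + (66 + 1)² = -17097 + 67² = -17097 + 4489 = -12608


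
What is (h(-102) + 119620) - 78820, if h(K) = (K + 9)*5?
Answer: 40335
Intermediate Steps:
h(K) = 45 + 5*K (h(K) = (9 + K)*5 = 45 + 5*K)
(h(-102) + 119620) - 78820 = ((45 + 5*(-102)) + 119620) - 78820 = ((45 - 510) + 119620) - 78820 = (-465 + 119620) - 78820 = 119155 - 78820 = 40335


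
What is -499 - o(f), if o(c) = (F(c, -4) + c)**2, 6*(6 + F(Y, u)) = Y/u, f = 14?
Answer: -79777/144 ≈ -554.01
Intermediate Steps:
F(Y, u) = -6 + Y/(6*u) (F(Y, u) = -6 + (Y/u)/6 = -6 + Y/(6*u))
o(c) = (-6 + 23*c/24)**2 (o(c) = ((-6 + (1/6)*c/(-4)) + c)**2 = ((-6 + (1/6)*c*(-1/4)) + c)**2 = ((-6 - c/24) + c)**2 = (-6 + 23*c/24)**2)
-499 - o(f) = -499 - (-144 + 23*14)**2/576 = -499 - (-144 + 322)**2/576 = -499 - 178**2/576 = -499 - 31684/576 = -499 - 1*7921/144 = -499 - 7921/144 = -79777/144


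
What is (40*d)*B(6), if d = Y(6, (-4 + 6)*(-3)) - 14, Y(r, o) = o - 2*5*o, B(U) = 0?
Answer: 0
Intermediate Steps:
Y(r, o) = -9*o (Y(r, o) = o - 10*o = -9*o)
d = 40 (d = -9*(-4 + 6)*(-3) - 14 = -18*(-3) - 14 = -9*(-6) - 14 = 54 - 14 = 40)
(40*d)*B(6) = (40*40)*0 = 1600*0 = 0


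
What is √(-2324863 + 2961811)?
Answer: 6*√17693 ≈ 798.09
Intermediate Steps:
√(-2324863 + 2961811) = √636948 = 6*√17693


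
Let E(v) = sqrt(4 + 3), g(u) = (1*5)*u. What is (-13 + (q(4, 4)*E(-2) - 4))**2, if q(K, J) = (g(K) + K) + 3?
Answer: 5392 - 918*sqrt(7) ≈ 2963.2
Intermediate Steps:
g(u) = 5*u
q(K, J) = 3 + 6*K (q(K, J) = (5*K + K) + 3 = 6*K + 3 = 3 + 6*K)
E(v) = sqrt(7)
(-13 + (q(4, 4)*E(-2) - 4))**2 = (-13 + ((3 + 6*4)*sqrt(7) - 4))**2 = (-13 + ((3 + 24)*sqrt(7) - 4))**2 = (-13 + (27*sqrt(7) - 4))**2 = (-13 + (-4 + 27*sqrt(7)))**2 = (-17 + 27*sqrt(7))**2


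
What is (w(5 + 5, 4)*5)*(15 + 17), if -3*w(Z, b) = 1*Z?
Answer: -1600/3 ≈ -533.33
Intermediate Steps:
w(Z, b) = -Z/3
(w(5 + 5, 4)*5)*(15 + 17) = (-(5 + 5)/3*5)*(15 + 17) = (-⅓*10*5)*32 = -10/3*5*32 = -50/3*32 = -1600/3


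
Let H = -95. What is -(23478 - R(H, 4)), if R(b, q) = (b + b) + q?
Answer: -23664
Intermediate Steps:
R(b, q) = q + 2*b (R(b, q) = 2*b + q = q + 2*b)
-(23478 - R(H, 4)) = -(23478 - (4 + 2*(-95))) = -(23478 - (4 - 190)) = -(23478 - 1*(-186)) = -(23478 + 186) = -1*23664 = -23664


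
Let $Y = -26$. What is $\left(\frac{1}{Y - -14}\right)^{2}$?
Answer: $\frac{1}{144} \approx 0.0069444$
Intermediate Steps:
$\left(\frac{1}{Y - -14}\right)^{2} = \left(\frac{1}{-26 - -14}\right)^{2} = \left(\frac{1}{-26 + 14}\right)^{2} = \left(\frac{1}{-12}\right)^{2} = \left(- \frac{1}{12}\right)^{2} = \frac{1}{144}$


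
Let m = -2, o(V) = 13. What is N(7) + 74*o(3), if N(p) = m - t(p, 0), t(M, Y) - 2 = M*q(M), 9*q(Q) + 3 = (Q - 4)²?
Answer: 2860/3 ≈ 953.33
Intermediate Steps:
q(Q) = -⅓ + (-4 + Q)²/9 (q(Q) = -⅓ + (Q - 4)²/9 = -⅓ + (-4 + Q)²/9)
t(M, Y) = 2 + M*(-⅓ + (-4 + M)²/9)
N(p) = -4 - p*(-3 + (-4 + p)²)/9 (N(p) = -2 - (2 + p*(-3 + (-4 + p)²)/9) = -2 + (-2 - p*(-3 + (-4 + p)²)/9) = -4 - p*(-3 + (-4 + p)²)/9)
N(7) + 74*o(3) = (-4 - ⅑*7*(-3 + (-4 + 7)²)) + 74*13 = (-4 - ⅑*7*(-3 + 3²)) + 962 = (-4 - ⅑*7*(-3 + 9)) + 962 = (-4 - ⅑*7*6) + 962 = (-4 - 14/3) + 962 = -26/3 + 962 = 2860/3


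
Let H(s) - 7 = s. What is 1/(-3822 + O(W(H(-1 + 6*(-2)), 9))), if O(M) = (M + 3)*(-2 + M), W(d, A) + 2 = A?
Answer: -1/3772 ≈ -0.00026511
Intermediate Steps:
H(s) = 7 + s
W(d, A) = -2 + A
O(M) = (-2 + M)*(3 + M) (O(M) = (3 + M)*(-2 + M) = (-2 + M)*(3 + M))
1/(-3822 + O(W(H(-1 + 6*(-2)), 9))) = 1/(-3822 + (-6 + (-2 + 9) + (-2 + 9)²)) = 1/(-3822 + (-6 + 7 + 7²)) = 1/(-3822 + (-6 + 7 + 49)) = 1/(-3822 + 50) = 1/(-3772) = -1/3772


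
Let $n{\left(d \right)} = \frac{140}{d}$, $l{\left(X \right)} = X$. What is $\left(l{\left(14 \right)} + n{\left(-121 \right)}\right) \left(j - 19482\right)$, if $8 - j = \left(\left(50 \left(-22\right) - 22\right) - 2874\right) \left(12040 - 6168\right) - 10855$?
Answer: $\frac{36450457722}{121} \approx 3.0124 \cdot 10^{8}$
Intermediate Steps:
$j = 23475375$ ($j = 8 - \left(\left(\left(50 \left(-22\right) - 22\right) - 2874\right) \left(12040 - 6168\right) - 10855\right) = 8 - \left(\left(\left(-1100 - 22\right) - 2874\right) 5872 - 10855\right) = 8 - \left(\left(-1122 - 2874\right) 5872 - 10855\right) = 8 - \left(\left(-3996\right) 5872 - 10855\right) = 8 - \left(-23464512 - 10855\right) = 8 - -23475367 = 8 + 23475367 = 23475375$)
$\left(l{\left(14 \right)} + n{\left(-121 \right)}\right) \left(j - 19482\right) = \left(14 + \frac{140}{-121}\right) \left(23475375 - 19482\right) = \left(14 + 140 \left(- \frac{1}{121}\right)\right) 23455893 = \left(14 - \frac{140}{121}\right) 23455893 = \frac{1554}{121} \cdot 23455893 = \frac{36450457722}{121}$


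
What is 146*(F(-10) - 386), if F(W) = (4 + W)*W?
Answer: -47596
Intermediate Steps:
F(W) = W*(4 + W)
146*(F(-10) - 386) = 146*(-10*(4 - 10) - 386) = 146*(-10*(-6) - 386) = 146*(60 - 386) = 146*(-326) = -47596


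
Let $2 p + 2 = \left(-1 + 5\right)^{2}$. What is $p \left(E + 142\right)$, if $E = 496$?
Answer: $4466$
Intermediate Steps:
$p = 7$ ($p = -1 + \frac{\left(-1 + 5\right)^{2}}{2} = -1 + \frac{4^{2}}{2} = -1 + \frac{1}{2} \cdot 16 = -1 + 8 = 7$)
$p \left(E + 142\right) = 7 \left(496 + 142\right) = 7 \cdot 638 = 4466$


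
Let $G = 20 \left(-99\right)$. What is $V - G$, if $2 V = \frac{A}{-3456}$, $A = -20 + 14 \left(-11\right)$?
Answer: $\frac{2280989}{1152} \approx 1980.0$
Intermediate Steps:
$A = -174$ ($A = -20 - 154 = -174$)
$G = -1980$
$V = \frac{29}{1152}$ ($V = \frac{\left(-174\right) \frac{1}{-3456}}{2} = \frac{\left(-174\right) \left(- \frac{1}{3456}\right)}{2} = \frac{1}{2} \cdot \frac{29}{576} = \frac{29}{1152} \approx 0.025174$)
$V - G = \frac{29}{1152} - -1980 = \frac{29}{1152} + 1980 = \frac{2280989}{1152}$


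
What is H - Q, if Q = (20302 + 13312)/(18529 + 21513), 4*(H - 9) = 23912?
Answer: 119848920/20021 ≈ 5986.2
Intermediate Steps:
H = 5987 (H = 9 + (1/4)*23912 = 9 + 5978 = 5987)
Q = 16807/20021 (Q = 33614/40042 = 33614*(1/40042) = 16807/20021 ≈ 0.83947)
H - Q = 5987 - 1*16807/20021 = 5987 - 16807/20021 = 119848920/20021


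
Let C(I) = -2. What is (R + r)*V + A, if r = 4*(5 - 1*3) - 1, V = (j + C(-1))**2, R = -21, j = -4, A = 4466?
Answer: 3962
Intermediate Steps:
V = 36 (V = (-4 - 2)**2 = (-6)**2 = 36)
r = 7 (r = 4*(5 - 3) - 1 = 4*2 - 1 = 8 - 1 = 7)
(R + r)*V + A = (-21 + 7)*36 + 4466 = -14*36 + 4466 = -504 + 4466 = 3962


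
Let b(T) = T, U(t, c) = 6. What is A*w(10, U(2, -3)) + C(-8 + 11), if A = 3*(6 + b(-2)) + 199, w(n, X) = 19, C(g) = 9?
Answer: 4018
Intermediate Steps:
A = 211 (A = 3*(6 - 2) + 199 = 3*4 + 199 = 12 + 199 = 211)
A*w(10, U(2, -3)) + C(-8 + 11) = 211*19 + 9 = 4009 + 9 = 4018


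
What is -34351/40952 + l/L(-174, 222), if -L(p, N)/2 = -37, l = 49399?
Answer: 1010222937/1515224 ≈ 666.71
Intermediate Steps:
L(p, N) = 74 (L(p, N) = -2*(-37) = 74)
-34351/40952 + l/L(-174, 222) = -34351/40952 + 49399/74 = 1010222937/1515224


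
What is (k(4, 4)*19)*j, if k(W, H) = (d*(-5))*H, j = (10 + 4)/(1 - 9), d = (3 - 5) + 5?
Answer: 1995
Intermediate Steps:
d = 3 (d = -2 + 5 = 3)
j = -7/4 (j = 14/(-8) = 14*(-⅛) = -7/4 ≈ -1.7500)
k(W, H) = -15*H (k(W, H) = (3*(-5))*H = -15*H)
(k(4, 4)*19)*j = (-15*4*19)*(-7/4) = -60*19*(-7/4) = -1140*(-7/4) = 1995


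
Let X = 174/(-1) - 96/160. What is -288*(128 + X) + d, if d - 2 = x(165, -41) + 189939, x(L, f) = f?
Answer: 1016604/5 ≈ 2.0332e+5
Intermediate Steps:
X = -873/5 (X = 174*(-1) - 96*1/160 = -174 - 3/5 = -873/5 ≈ -174.60)
d = 189900 (d = 2 + (-41 + 189939) = 2 + 189898 = 189900)
-288*(128 + X) + d = -288*(128 - 873/5) + 189900 = -288*(-233/5) + 189900 = 67104/5 + 189900 = 1016604/5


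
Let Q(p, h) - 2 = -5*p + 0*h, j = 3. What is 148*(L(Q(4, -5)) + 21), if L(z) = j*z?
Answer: -4884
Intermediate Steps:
Q(p, h) = 2 - 5*p (Q(p, h) = 2 + (-5*p + 0*h) = 2 + (-5*p + 0) = 2 - 5*p)
L(z) = 3*z
148*(L(Q(4, -5)) + 21) = 148*(3*(2 - 5*4) + 21) = 148*(3*(2 - 20) + 21) = 148*(3*(-18) + 21) = 148*(-54 + 21) = 148*(-33) = -4884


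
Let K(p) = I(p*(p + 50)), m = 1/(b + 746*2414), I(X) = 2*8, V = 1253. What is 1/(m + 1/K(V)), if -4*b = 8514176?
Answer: 1310800/81921 ≈ 16.001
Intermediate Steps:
b = -2128544 (b = -1/4*8514176 = -2128544)
I(X) = 16
m = -1/327700 (m = 1/(-2128544 + 746*2414) = 1/(-2128544 + 1800844) = 1/(-327700) = -1/327700 ≈ -3.0516e-6)
K(p) = 16
1/(m + 1/K(V)) = 1/(-1/327700 + 1/16) = 1/(81921/1310800) = 1310800/81921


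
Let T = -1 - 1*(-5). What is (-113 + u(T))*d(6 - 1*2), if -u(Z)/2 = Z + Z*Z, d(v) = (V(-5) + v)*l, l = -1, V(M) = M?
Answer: -153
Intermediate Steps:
T = 4 (T = -1 + 5 = 4)
d(v) = 5 - v (d(v) = (-5 + v)*(-1) = 5 - v)
u(Z) = -2*Z - 2*Z**2 (u(Z) = -2*(Z + Z*Z) = -2*(Z + Z**2) = -2*Z - 2*Z**2)
(-113 + u(T))*d(6 - 1*2) = (-113 - 2*4*(1 + 4))*(5 - (6 - 1*2)) = (-113 - 2*4*5)*(5 - (6 - 2)) = (-113 - 40)*(5 - 1*4) = -153*(5 - 4) = -153*1 = -153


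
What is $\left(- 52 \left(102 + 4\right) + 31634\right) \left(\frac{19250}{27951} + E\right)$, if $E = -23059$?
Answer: $- \frac{218645502374}{363} \approx -6.0233 \cdot 10^{8}$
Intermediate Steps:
$\left(- 52 \left(102 + 4\right) + 31634\right) \left(\frac{19250}{27951} + E\right) = \left(- 52 \left(102 + 4\right) + 31634\right) \left(\frac{19250}{27951} - 23059\right) = \left(\left(-52\right) 106 + 31634\right) \left(19250 \cdot \frac{1}{27951} - 23059\right) = \left(-5512 + 31634\right) \left(\frac{250}{363} - 23059\right) = 26122 \left(- \frac{8370167}{363}\right) = - \frac{218645502374}{363}$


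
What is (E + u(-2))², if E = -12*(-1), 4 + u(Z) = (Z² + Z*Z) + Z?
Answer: 196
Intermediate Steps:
u(Z) = -4 + Z + 2*Z² (u(Z) = -4 + ((Z² + Z*Z) + Z) = -4 + ((Z² + Z²) + Z) = -4 + (2*Z² + Z) = -4 + (Z + 2*Z²) = -4 + Z + 2*Z²)
E = 12
(E + u(-2))² = (12 + (-4 - 2 + 2*(-2)²))² = (12 + (-4 - 2 + 2*4))² = (12 + (-4 - 2 + 8))² = (12 + 2)² = 14² = 196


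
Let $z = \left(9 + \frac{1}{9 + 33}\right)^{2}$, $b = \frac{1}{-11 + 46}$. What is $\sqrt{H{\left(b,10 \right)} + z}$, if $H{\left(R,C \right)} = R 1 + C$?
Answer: $\frac{\sqrt{4033285}}{210} \approx 9.5634$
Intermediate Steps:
$b = \frac{1}{35} \approx 0.028571$
$z = \frac{143641}{1764}$ ($z = \left(9 + \frac{1}{42}\right)^{2} = \left(\frac{379}{42}\right)^{2} = \frac{143641}{1764} \approx 81.429$)
$H{\left(R,C \right)} = C + R$ ($H{\left(R,C \right)} = R + C = C + R$)
$\sqrt{H{\left(b,10 \right)} + z} = \sqrt{\left(10 + \frac{1}{35}\right) + \frac{143641}{1764}} = \sqrt{\frac{351}{35} + \frac{143641}{1764}} = \sqrt{\frac{806657}{8820}} = \frac{\sqrt{4033285}}{210}$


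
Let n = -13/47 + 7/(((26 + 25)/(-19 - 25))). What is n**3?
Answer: -3469697130619/13772224773 ≈ -251.93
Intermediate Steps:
n = -15139/2397 (n = -13*1/47 + 7/((51/(-44))) = -13/47 + 7/((51*(-1/44))) = -13/47 + 7/(-51/44) = -13/47 + 7*(-44/51) = -13/47 - 308/51 = -15139/2397 ≈ -6.3158)
n**3 = (-15139/2397)**3 = -3469697130619/13772224773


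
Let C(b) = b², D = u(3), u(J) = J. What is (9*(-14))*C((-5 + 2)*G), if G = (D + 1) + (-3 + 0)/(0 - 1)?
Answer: -55566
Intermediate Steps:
D = 3
G = 7 (G = (3 + 1) + (-3 + 0)/(0 - 1) = 4 - 3/(-1) = 4 - 3*(-1) = 4 + 3 = 7)
(9*(-14))*C((-5 + 2)*G) = (9*(-14))*((-5 + 2)*7)² = -126*(-3*7)² = -126*(-21)² = -126*441 = -55566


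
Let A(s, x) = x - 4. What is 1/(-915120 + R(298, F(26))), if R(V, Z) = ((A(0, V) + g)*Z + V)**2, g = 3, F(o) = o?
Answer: 1/63405280 ≈ 1.5772e-8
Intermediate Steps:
A(s, x) = -4 + x
R(V, Z) = (V + Z*(-1 + V))**2 (R(V, Z) = (((-4 + V) + 3)*Z + V)**2 = ((-1 + V)*Z + V)**2 = (Z*(-1 + V) + V)**2 = (V + Z*(-1 + V))**2)
1/(-915120 + R(298, F(26))) = 1/(-915120 + (298 - 1*26 + 298*26)**2) = 1/(-915120 + (298 - 26 + 7748)**2) = 1/(-915120 + 8020**2) = 1/(-915120 + 64320400) = 1/63405280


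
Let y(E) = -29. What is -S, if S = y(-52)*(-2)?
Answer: -58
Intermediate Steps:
S = 58 (S = -29*(-2) = 58)
-S = -1*58 = -58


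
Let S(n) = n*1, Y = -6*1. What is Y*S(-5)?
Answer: 30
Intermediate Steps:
Y = -6
S(n) = n
Y*S(-5) = -6*(-5) = 30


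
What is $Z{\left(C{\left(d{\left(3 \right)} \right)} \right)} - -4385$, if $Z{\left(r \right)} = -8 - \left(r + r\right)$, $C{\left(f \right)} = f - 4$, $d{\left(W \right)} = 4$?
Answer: $4377$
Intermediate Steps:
$C{\left(f \right)} = -4 + f$ ($C{\left(f \right)} = f - 4 = -4 + f$)
$Z{\left(r \right)} = -8 - 2 r$
$Z{\left(C{\left(d{\left(3 \right)} \right)} \right)} - -4385 = \left(-8 - 2 \left(-4 + 4\right)\right) - -4385 = \left(-8 - 0\right) + 4385 = \left(-8 + 0\right) + 4385 = -8 + 4385 = 4377$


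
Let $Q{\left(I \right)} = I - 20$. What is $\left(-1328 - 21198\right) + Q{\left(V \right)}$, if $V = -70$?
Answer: $-22616$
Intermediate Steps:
$Q{\left(I \right)} = -20 + I$
$\left(-1328 - 21198\right) + Q{\left(V \right)} = \left(-1328 - 21198\right) - 90 = -22526 - 90 = -22616$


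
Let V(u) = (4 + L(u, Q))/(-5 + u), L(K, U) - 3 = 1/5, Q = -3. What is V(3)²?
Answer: 324/25 ≈ 12.960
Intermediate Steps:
L(K, U) = 16/5 (L(K, U) = 3 + 1/5 = 3 + ⅕ = 16/5)
V(u) = 36/(5*(-5 + u)) (V(u) = (4 + 16/5)/(-5 + u) = 36/(5*(-5 + u)))
V(3)² = (36/(5*(-5 + 3)))² = ((36/5)/(-2))² = ((36/5)*(-½))² = (-18/5)² = 324/25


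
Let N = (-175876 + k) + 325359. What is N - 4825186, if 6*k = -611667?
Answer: -9555295/2 ≈ -4.7776e+6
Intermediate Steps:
k = -203889/2 (k = (1/6)*(-611667) = -203889/2 ≈ -1.0194e+5)
N = 95077/2 (N = (-175876 - 203889/2) + 325359 = -555641/2 + 325359 = 95077/2 ≈ 47539.)
N - 4825186 = 95077/2 - 4825186 = -9555295/2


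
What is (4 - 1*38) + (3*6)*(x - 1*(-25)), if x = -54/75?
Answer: 10076/25 ≈ 403.04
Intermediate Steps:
x = -18/25 (x = -54*1/75 = -18/25 ≈ -0.72000)
(4 - 1*38) + (3*6)*(x - 1*(-25)) = (4 - 1*38) + (3*6)*(-18/25 - 1*(-25)) = (4 - 38) + 18*(-18/25 + 25) = -34 + 18*(607/25) = -34 + 10926/25 = 10076/25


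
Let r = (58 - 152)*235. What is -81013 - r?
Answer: -58923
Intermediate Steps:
r = -22090 (r = -94*235 = -22090)
-81013 - r = -81013 - 1*(-22090) = -81013 + 22090 = -58923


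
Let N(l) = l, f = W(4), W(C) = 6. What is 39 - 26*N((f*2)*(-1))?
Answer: 351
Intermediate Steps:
f = 6
39 - 26*N((f*2)*(-1)) = 39 - 26*6*2*(-1) = 39 - 312*(-1) = 39 - 26*(-12) = 39 + 312 = 351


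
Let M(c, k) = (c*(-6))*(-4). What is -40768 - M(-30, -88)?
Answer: -40048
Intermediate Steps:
M(c, k) = 24*c (M(c, k) = -6*c*(-4) = 24*c)
-40768 - M(-30, -88) = -40768 - 24*(-30) = -40768 - 1*(-720) = -40768 + 720 = -40048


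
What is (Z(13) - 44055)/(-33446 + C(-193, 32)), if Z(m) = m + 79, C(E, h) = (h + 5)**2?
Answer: 43963/32077 ≈ 1.3705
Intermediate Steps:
C(E, h) = (5 + h)**2
Z(m) = 79 + m
(Z(13) - 44055)/(-33446 + C(-193, 32)) = ((79 + 13) - 44055)/(-33446 + (5 + 32)**2) = (92 - 44055)/(-33446 + 37**2) = -43963/(-33446 + 1369) = -43963/(-32077) = -43963*(-1/32077) = 43963/32077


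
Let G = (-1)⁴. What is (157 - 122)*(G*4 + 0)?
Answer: 140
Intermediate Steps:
G = 1
(157 - 122)*(G*4 + 0) = (157 - 122)*(1*4 + 0) = 35*(4 + 0) = 35*4 = 140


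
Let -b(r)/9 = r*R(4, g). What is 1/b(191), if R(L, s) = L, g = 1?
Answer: -1/6876 ≈ -0.00014543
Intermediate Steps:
b(r) = -36*r (b(r) = -9*r*4 = -36*r)
1/b(191) = 1/(-36*191) = 1/(-6876) = -1/6876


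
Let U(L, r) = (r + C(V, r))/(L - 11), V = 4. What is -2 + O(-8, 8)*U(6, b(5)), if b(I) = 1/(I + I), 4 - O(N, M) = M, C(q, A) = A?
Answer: -46/25 ≈ -1.8400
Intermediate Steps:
O(N, M) = 4 - M
b(I) = 1/(2*I)
U(L, r) = 2*r/(-11 + L) (U(L, r) = (r + r)/(L - 11) = (2*r)/(-11 + L) = 2*r/(-11 + L))
-2 + O(-8, 8)*U(6, b(5)) = -2 + (4 - 1*8)*(2*((1/2)/5)/(-11 + 6)) = -2 + (4 - 8)*(2*((1/2)*(1/5))/(-5)) = -2 - 8*(-1)/(10*5) = -2 - 4*(-1/25) = -2 + 4/25 = -46/25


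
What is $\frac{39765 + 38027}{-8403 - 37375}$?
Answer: $- \frac{38896}{22889} \approx -1.6993$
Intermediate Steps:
$\frac{39765 + 38027}{-8403 - 37375} = \frac{77792}{-45778} = 77792 \left(- \frac{1}{45778}\right) = - \frac{38896}{22889}$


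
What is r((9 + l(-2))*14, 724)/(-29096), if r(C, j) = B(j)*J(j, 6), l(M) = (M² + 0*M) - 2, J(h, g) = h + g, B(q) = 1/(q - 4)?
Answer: -73/2094912 ≈ -3.4846e-5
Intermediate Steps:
B(q) = 1/(-4 + q)
J(h, g) = g + h
l(M) = -2 + M² (l(M) = (M² + 0) - 2 = M² - 2 = -2 + M²)
r(C, j) = (6 + j)/(-4 + j)
r((9 + l(-2))*14, 724)/(-29096) = ((6 + 724)/(-4 + 724))/(-29096) = (730/720)*(-1/29096) = ((1/720)*730)*(-1/29096) = (73/72)*(-1/29096) = -73/2094912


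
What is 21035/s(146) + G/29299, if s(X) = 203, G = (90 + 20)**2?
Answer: 88394395/849671 ≈ 104.03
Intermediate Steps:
G = 12100 (G = 110**2 = 12100)
21035/s(146) + G/29299 = 21035/203 + 12100/29299 = 21035*(1/203) + 12100*(1/29299) = 3005/29 + 12100/29299 = 88394395/849671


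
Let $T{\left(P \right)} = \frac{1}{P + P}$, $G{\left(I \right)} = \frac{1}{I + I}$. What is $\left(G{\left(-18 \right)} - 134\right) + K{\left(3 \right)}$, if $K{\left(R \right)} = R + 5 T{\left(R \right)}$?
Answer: $- \frac{4687}{36} \approx -130.19$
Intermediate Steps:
$G{\left(I \right)} = \frac{1}{2 I}$
$T{\left(P \right)} = \frac{1}{2 P}$
$K{\left(R \right)} = R + \frac{5}{2 R}$ ($K{\left(R \right)} = R + 5 \frac{1}{2 R} = R + \frac{5}{2 R}$)
$\left(G{\left(-18 \right)} - 134\right) + K{\left(3 \right)} = \left(\frac{1}{2 \left(-18\right)} - 134\right) + \left(3 + \frac{5}{2 \cdot 3}\right) = \left(\frac{1}{2} \left(- \frac{1}{18}\right) - 134\right) + \left(3 + \frac{5}{2} \cdot \frac{1}{3}\right) = \left(- \frac{1}{36} - 134\right) + \left(3 + \frac{5}{6}\right) = - \frac{4825}{36} + \frac{23}{6} = - \frac{4687}{36}$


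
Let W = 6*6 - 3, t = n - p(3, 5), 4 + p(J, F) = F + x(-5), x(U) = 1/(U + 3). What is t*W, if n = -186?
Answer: -12309/2 ≈ -6154.5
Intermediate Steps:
x(U) = 1/(3 + U)
p(J, F) = -9/2 + F (p(J, F) = -4 + (F + 1/(3 - 5)) = -4 + (F + 1/(-2)) = -4 + (F - 1/2) = -4 + (-1/2 + F) = -9/2 + F)
t = -373/2 (t = -186 - (-9/2 + 5) = -186 - 1*1/2 = -186 - 1/2 = -373/2 ≈ -186.50)
W = 33 (W = 36 - 3 = 33)
t*W = -373/2*33 = -12309/2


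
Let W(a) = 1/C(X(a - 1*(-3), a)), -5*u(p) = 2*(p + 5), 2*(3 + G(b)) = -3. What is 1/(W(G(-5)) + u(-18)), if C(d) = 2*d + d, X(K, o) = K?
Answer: 45/224 ≈ 0.20089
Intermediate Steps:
G(b) = -9/2 (G(b) = -3 + (1/2)*(-3) = -3 - 3/2 = -9/2)
C(d) = 3*d
u(p) = -2 - 2*p/5 (u(p) = -2*(p + 5)/5 = -2*(5 + p)/5 = -(10 + 2*p)/5 = -2 - 2*p/5)
W(a) = 1/(9 + 3*a) (W(a) = 1/(3*(a - 1*(-3))) = 1/(3*(a + 3)) = 1/(3*(3 + a)) = 1/(9 + 3*a))
1/(W(G(-5)) + u(-18)) = 1/(1/(3*(3 - 9/2)) + (-2 - 2/5*(-18))) = 1/(1/(3*(-3/2)) + (-2 + 36/5)) = 1/((1/3)*(-2/3) + 26/5) = 1/(-2/9 + 26/5) = 1/(224/45) = 45/224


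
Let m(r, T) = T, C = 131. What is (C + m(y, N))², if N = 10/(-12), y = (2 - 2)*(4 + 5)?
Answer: 609961/36 ≈ 16943.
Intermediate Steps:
y = 0 (y = 0*9 = 0)
N = -⅚ (N = 10*(-1/12) = -⅚ ≈ -0.83333)
(C + m(y, N))² = (131 - ⅚)² = (781/6)² = 609961/36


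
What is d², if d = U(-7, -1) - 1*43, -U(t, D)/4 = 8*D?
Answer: 121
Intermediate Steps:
U(t, D) = -32*D
d = -11 (d = -32*(-1) - 1*43 = 32 - 43 = -11)
d² = (-11)² = 121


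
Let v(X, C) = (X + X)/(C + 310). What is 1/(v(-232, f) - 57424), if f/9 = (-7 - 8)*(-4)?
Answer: -425/24405432 ≈ -1.7414e-5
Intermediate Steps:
f = 540 (f = 9*((-7 - 8)*(-4)) = 9*(-15*(-4)) = 9*60 = 540)
v(X, C) = 2*X/(310 + C) (v(X, C) = (2*X)/(310 + C) = 2*X/(310 + C))
1/(v(-232, f) - 57424) = 1/(2*(-232)/(310 + 540) - 57424) = 1/(2*(-232)/850 - 57424) = 1/(2*(-232)*(1/850) - 57424) = 1/(-232/425 - 57424) = 1/(-24405432/425) = -425/24405432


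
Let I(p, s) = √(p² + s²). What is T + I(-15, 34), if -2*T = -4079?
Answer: 4079/2 + √1381 ≈ 2076.7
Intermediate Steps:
T = 4079/2 (T = -½*(-4079) = 4079/2 ≈ 2039.5)
T + I(-15, 34) = 4079/2 + √((-15)² + 34²) = 4079/2 + √(225 + 1156) = 4079/2 + √1381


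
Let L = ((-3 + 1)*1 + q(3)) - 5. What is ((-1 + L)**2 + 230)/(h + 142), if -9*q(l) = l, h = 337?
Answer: 2695/4311 ≈ 0.62514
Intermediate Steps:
q(l) = -l/9
L = -22/3 (L = ((-3 + 1)*1 - 1/9*3) - 5 = (-2*1 - 1/3) - 5 = (-2 - 1/3) - 5 = -7/3 - 5 = -22/3 ≈ -7.3333)
((-1 + L)**2 + 230)/(h + 142) = ((-1 - 22/3)**2 + 230)/(337 + 142) = ((-25/3)**2 + 230)/479 = (625/9 + 230)/479 = (1/479)*(2695/9) = 2695/4311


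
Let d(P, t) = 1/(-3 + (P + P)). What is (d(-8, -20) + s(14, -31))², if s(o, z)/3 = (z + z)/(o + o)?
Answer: 3171961/70756 ≈ 44.830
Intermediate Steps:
d(P, t) = 1/(-3 + 2*P)
s(o, z) = 3*z/o (s(o, z) = 3*((z + z)/(o + o)) = 3*((2*z)/((2*o))) = 3*((2*z)*(1/(2*o))) = 3*(z/o) = 3*z/o)
(d(-8, -20) + s(14, -31))² = (1/(-3 + 2*(-8)) + 3*(-31)/14)² = (1/(-3 - 16) + 3*(-31)*(1/14))² = (1/(-19) - 93/14)² = (-1/19 - 93/14)² = (-1781/266)² = 3171961/70756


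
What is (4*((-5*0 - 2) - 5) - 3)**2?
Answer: 961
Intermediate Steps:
(4*((-5*0 - 2) - 5) - 3)**2 = (4*((0 - 2) - 5) - 3)**2 = (4*(-2 - 5) - 3)**2 = (4*(-7) - 3)**2 = (-28 - 3)**2 = (-31)**2 = 961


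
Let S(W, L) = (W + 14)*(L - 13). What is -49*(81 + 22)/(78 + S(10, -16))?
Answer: 49/6 ≈ 8.1667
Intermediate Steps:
S(W, L) = (-13 + L)*(14 + W) (S(W, L) = (14 + W)*(-13 + L) = (-13 + L)*(14 + W))
-49*(81 + 22)/(78 + S(10, -16)) = -49*(81 + 22)/(78 + (-182 - 13*10 + 14*(-16) - 16*10)) = -5047/(78 + (-182 - 130 - 224 - 160)) = -5047/(78 - 696) = -5047/(-618) = -5047*(-1)/618 = -49*(-⅙) = 49/6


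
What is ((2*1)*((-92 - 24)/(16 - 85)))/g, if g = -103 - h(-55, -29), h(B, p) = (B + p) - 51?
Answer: 29/276 ≈ 0.10507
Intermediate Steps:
h(B, p) = -51 + B + p
g = 32 (g = -103 - (-51 - 55 - 29) = -103 - 1*(-135) = -103 + 135 = 32)
((2*1)*((-92 - 24)/(16 - 85)))/g = ((2*1)*((-92 - 24)/(16 - 85)))/32 = (2*(-116/(-69)))*(1/32) = (2*(-116*(-1/69)))*(1/32) = (2*(116/69))*(1/32) = (232/69)*(1/32) = 29/276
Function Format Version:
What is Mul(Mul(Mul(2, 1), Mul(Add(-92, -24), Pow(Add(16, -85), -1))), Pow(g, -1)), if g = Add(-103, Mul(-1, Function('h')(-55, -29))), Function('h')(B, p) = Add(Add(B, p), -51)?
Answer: Rational(29, 276) ≈ 0.10507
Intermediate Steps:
Function('h')(B, p) = Add(-51, B, p)
g = 32 (g = Add(-103, Mul(-1, Add(-51, -55, -29))) = Add(-103, Mul(-1, -135)) = Add(-103, 135) = 32)
Mul(Mul(Mul(2, 1), Mul(Add(-92, -24), Pow(Add(16, -85), -1))), Pow(g, -1)) = Mul(Mul(Mul(2, 1), Mul(Add(-92, -24), Pow(Add(16, -85), -1))), Pow(32, -1)) = Mul(Mul(2, Mul(-116, Pow(-69, -1))), Rational(1, 32)) = Mul(Mul(2, Mul(-116, Rational(-1, 69))), Rational(1, 32)) = Mul(Mul(2, Rational(116, 69)), Rational(1, 32)) = Mul(Rational(232, 69), Rational(1, 32)) = Rational(29, 276)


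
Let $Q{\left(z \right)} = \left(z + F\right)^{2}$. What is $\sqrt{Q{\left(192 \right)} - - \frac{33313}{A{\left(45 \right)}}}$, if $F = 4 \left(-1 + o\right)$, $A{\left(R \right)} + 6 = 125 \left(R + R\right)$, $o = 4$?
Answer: $\frac{\sqrt{1315445727387}}{5622} \approx 204.01$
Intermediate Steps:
$A{\left(R \right)} = -6 + 250 R$ ($A{\left(R \right)} = -6 + 125 \left(R + R\right) = -6 + 125 \cdot 2 R = -6 + 250 R$)
$F = 12$ ($F = 4 \left(-1 + 4\right) = 4 \cdot 3 = 12$)
$Q{\left(z \right)} = \left(12 + z\right)^{2}$ ($Q{\left(z \right)} = \left(z + 12\right)^{2} = \left(12 + z\right)^{2}$)
$\sqrt{Q{\left(192 \right)} - - \frac{33313}{A{\left(45 \right)}}} = \sqrt{\left(12 + 192\right)^{2} - - \frac{33313}{-6 + 250 \cdot 45}} = \sqrt{204^{2} - - \frac{33313}{-6 + 11250}} = \sqrt{41616 - - \frac{33313}{11244}} = \sqrt{41616 + \frac{33313}{11244}} = \sqrt{\frac{467963617}{11244}} = \frac{\sqrt{1315445727387}}{5622}$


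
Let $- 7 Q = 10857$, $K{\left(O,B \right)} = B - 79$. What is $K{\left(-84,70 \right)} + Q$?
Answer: $-1560$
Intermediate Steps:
$K{\left(O,B \right)} = -79 + B$ ($K{\left(O,B \right)} = B - 79 = -79 + B$)
$Q = -1551$ ($Q = \left(- \frac{1}{7}\right) 10857 = -1551$)
$K{\left(-84,70 \right)} + Q = \left(-79 + 70\right) - 1551 = -9 - 1551 = -1560$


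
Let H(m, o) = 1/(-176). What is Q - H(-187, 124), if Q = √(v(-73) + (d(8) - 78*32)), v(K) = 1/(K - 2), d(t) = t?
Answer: 1/176 + I*√559803/15 ≈ 0.0056818 + 49.88*I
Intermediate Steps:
H(m, o) = -1/176
v(K) = 1/(-2 + K)
Q = I*√559803/15 (Q = √(1/(-2 - 73) + (8 - 78*32)) = √(1/(-75) + (8 - 2496)) = √(-1/75 - 2488) = √(-186601/75) = I*√559803/15 ≈ 49.88*I)
Q - H(-187, 124) = I*√559803/15 - 1*(-1/176) = I*√559803/15 + 1/176 = 1/176 + I*√559803/15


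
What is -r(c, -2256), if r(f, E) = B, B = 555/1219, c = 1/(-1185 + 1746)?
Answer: -555/1219 ≈ -0.45529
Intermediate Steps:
c = 1/561 ≈ 0.0017825
B = 555/1219 (B = 555*(1/1219) = 555/1219 ≈ 0.45529)
r(f, E) = 555/1219
-r(c, -2256) = -1*555/1219 = -555/1219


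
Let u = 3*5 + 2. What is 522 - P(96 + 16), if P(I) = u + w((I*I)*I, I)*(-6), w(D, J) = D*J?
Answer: 944112121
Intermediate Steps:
u = 17 (u = 15 + 2 = 17)
P(I) = 17 - 6*I⁴ (P(I) = 17 + (((I*I)*I)*I)*(-6) = 17 + ((I²*I)*I)*(-6) = 17 + (I³*I)*(-6) = 17 + I⁴*(-6) = 17 - 6*I⁴)
522 - P(96 + 16) = 522 - (17 - 6*(96 + 16)⁴) = 522 - (17 - 6*112⁴) = 522 - (17 - 6*157351936) = 522 - (17 - 944111616) = 522 - 1*(-944111599) = 522 + 944111599 = 944112121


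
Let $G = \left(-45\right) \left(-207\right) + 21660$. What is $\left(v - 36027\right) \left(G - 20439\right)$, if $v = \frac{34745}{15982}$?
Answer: $- \frac{3033044515092}{7991} \approx -3.7956 \cdot 10^{8}$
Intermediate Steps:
$v = \frac{34745}{15982}$ ($v = 34745 \cdot \frac{1}{15982} = \frac{34745}{15982} \approx 2.174$)
$G = 30975$ ($G = 9315 + 21660 = 30975$)
$\left(v - 36027\right) \left(G - 20439\right) = \left(\frac{34745}{15982} - 36027\right) \left(30975 - 20439\right) = \left(- \frac{575748769}{15982}\right) 10536 = - \frac{3033044515092}{7991}$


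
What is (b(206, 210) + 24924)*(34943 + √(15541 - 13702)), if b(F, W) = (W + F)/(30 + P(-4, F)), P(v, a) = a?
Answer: 51387874660/59 + 1470620*√1839/59 ≈ 8.7205e+8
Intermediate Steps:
b(F, W) = (F + W)/(30 + F) (b(F, W) = (W + F)/(30 + F) = (F + W)/(30 + F))
(b(206, 210) + 24924)*(34943 + √(15541 - 13702)) = ((206 + 210)/(30 + 206) + 24924)*(34943 + √(15541 - 13702)) = (416/236 + 24924)*(34943 + √1839) = ((1/236)*416 + 24924)*(34943 + √1839) = (104/59 + 24924)*(34943 + √1839) = 1470620*(34943 + √1839)/59 = 51387874660/59 + 1470620*√1839/59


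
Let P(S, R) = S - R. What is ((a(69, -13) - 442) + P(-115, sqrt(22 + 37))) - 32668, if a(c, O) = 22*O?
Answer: -33511 - sqrt(59) ≈ -33519.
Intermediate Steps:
((a(69, -13) - 442) + P(-115, sqrt(22 + 37))) - 32668 = ((22*(-13) - 442) + (-115 - sqrt(22 + 37))) - 32668 = ((-286 - 442) + (-115 - sqrt(59))) - 32668 = (-728 + (-115 - sqrt(59))) - 32668 = (-843 - sqrt(59)) - 32668 = -33511 - sqrt(59)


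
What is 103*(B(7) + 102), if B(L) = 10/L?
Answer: 74572/7 ≈ 10653.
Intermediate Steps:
103*(B(7) + 102) = 103*(10/7 + 102) = 103*(724/7) = 74572/7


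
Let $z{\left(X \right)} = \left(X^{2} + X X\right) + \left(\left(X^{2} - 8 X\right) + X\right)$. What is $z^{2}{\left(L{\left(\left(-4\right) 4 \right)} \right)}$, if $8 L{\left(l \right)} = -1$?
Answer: $\frac{3481}{4096} \approx 0.84985$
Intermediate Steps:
$L{\left(l \right)} = - \frac{1}{8}$ ($L{\left(l \right)} = \frac{1}{8} \left(-1\right) = - \frac{1}{8}$)
$z{\left(X \right)} = - 7 X + 3 X^{2}$ ($z{\left(X \right)} = \left(X^{2} + X^{2}\right) + \left(X^{2} - 7 X\right) = 2 X^{2} + \left(X^{2} - 7 X\right) = - 7 X + 3 X^{2}$)
$z^{2}{\left(L{\left(\left(-4\right) 4 \right)} \right)} = \left(- \frac{-7 + 3 \left(- \frac{1}{8}\right)}{8}\right)^{2} = \left(- \frac{-7 - \frac{3}{8}}{8}\right)^{2} = \left(\left(- \frac{1}{8}\right) \left(- \frac{59}{8}\right)\right)^{2} = \left(\frac{59}{64}\right)^{2} = \frac{3481}{4096}$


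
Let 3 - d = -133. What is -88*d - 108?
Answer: -12076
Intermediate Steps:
d = 136 (d = 3 - 1*(-133) = 3 + 133 = 136)
-88*d - 108 = -88*136 - 108 = -11968 - 108 = -12076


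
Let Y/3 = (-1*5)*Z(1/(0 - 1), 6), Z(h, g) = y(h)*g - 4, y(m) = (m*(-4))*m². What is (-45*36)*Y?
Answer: 486000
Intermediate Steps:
y(m) = -4*m³ (y(m) = (-4*m)*m² = -4*m³)
Z(h, g) = -4 - 4*g*h³ (Z(h, g) = (-4*h³)*g - 4 = -4*g*h³ - 4 = -4 - 4*g*h³)
Y = -300 (Y = 3*((-1*5)*(-4 - 4*6*(1/(0 - 1))³)) = 3*(-5*(-4 - 4*6*(1/(-1))³)) = 3*(-5*(-4 - 4*6*(-1)³)) = 3*(-5*(-4 - 4*6*(-1))) = 3*(-5*(-4 + 24)) = 3*(-5*20) = 3*(-100) = -300)
(-45*36)*Y = -45*36*(-300) = -1620*(-300) = 486000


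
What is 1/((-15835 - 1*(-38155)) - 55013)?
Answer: -1/32693 ≈ -3.0588e-5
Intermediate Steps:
1/((-15835 - 1*(-38155)) - 55013) = 1/((-15835 + 38155) - 55013) = 1/(22320 - 55013) = 1/(-32693) = -1/32693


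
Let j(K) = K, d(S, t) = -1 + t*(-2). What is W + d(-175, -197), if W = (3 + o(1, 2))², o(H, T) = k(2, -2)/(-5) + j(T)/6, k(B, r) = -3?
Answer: 91906/225 ≈ 408.47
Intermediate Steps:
d(S, t) = -1 - 2*t
o(H, T) = ⅗ + T/6 (o(H, T) = -3/(-5) + T/6 = -3*(-⅕) + T*(⅙) = ⅗ + T/6)
W = 3481/225 (W = (3 + (⅗ + (⅙)*2))² = (3 + (⅗ + ⅓))² = (3 + 14/15)² = (59/15)² = 3481/225 ≈ 15.471)
W + d(-175, -197) = 3481/225 + (-1 - 2*(-197)) = 3481/225 + (-1 + 394) = 3481/225 + 393 = 91906/225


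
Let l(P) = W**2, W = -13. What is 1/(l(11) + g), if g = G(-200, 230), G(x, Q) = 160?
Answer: 1/329 ≈ 0.0030395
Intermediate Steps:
g = 160
l(P) = 169 (l(P) = (-13)**2 = 169)
1/(l(11) + g) = 1/(169 + 160) = 1/329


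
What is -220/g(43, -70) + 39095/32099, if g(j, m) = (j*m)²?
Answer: 17709877386/14541007495 ≈ 1.2179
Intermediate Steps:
g(j, m) = j²*m²
-220/g(43, -70) + 39095/32099 = -220/(43²*(-70)²) + 39095/32099 = -220/(1849*4900) + 39095*(1/32099) = -220/9060100 + 39095/32099 = -220*1/9060100 + 39095/32099 = -11/453005 + 39095/32099 = 17709877386/14541007495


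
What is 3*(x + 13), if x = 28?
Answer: 123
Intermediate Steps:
3*(x + 13) = 3*(28 + 13) = 3*41 = 123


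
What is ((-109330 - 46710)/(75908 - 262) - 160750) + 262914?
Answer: 3864070952/37823 ≈ 1.0216e+5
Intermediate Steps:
((-109330 - 46710)/(75908 - 262) - 160750) + 262914 = (-156040/75646 - 160750) + 262914 = (-156040*1/75646 - 160750) + 262914 = (-78020/37823 - 160750) + 262914 = -6080125270/37823 + 262914 = 3864070952/37823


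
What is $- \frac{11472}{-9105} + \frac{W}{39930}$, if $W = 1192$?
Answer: $\frac{15631004}{12118755} \approx 1.2898$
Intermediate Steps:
$- \frac{11472}{-9105} + \frac{W}{39930} = - \frac{11472}{-9105} + \frac{1192}{39930} = \left(-11472\right) \left(- \frac{1}{9105}\right) + 1192 \cdot \frac{1}{39930} = \frac{3824}{3035} + \frac{596}{19965} = \frac{15631004}{12118755}$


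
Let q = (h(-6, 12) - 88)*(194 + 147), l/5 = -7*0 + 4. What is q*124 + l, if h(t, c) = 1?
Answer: -3678688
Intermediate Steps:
l = 20 (l = 5*(-7*0 + 4) = 5*(0 + 4) = 5*4 = 20)
q = -29667 (q = (1 - 88)*(194 + 147) = -87*341 = -29667)
q*124 + l = -29667*124 + 20 = -3678708 + 20 = -3678688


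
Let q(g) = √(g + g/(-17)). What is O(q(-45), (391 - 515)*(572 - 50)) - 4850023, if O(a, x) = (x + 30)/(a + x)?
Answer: -2398913114297624/494619017 + 10783*I*√85/989238034 ≈ -4.85e+6 + 0.0001005*I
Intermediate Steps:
q(g) = 4*√17*√g/17 (q(g) = √(g + g*(-1/17)) = √(g - g/17) = √(16*g/17) = 4*√17*√g/17)
O(a, x) = (30 + x)/(a + x)
O(q(-45), (391 - 515)*(572 - 50)) - 4850023 = (30 + (391 - 515)*(572 - 50))/(4*√17*√(-45)/17 + (391 - 515)*(572 - 50)) - 4850023 = (30 - 124*522)/(4*√17*(3*I*√5)/17 - 124*522) - 4850023 = (30 - 64728)/(12*I*√85/17 - 64728) - 4850023 = -64698/(-64728 + 12*I*√85/17) - 4850023 = -4850023 - 64698/(-64728 + 12*I*√85/17)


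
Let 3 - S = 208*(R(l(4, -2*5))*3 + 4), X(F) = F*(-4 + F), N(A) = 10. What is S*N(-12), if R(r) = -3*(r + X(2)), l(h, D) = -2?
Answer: -120610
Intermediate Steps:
R(r) = 12 - 3*r (R(r) = -3*(r + 2*(-4 + 2)) = -3*(r + 2*(-2)) = -3*(r - 4) = -3*(-4 + r) = 12 - 3*r)
S = -12061 (S = 3 - 208*((12 - 3*(-2))*3 + 4) = 3 - 208*((12 + 6)*3 + 4) = 3 - 208*(18*3 + 4) = 3 - 208*(54 + 4) = 3 - 208*58 = 3 - 1*12064 = 3 - 12064 = -12061)
S*N(-12) = -12061*10 = -120610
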